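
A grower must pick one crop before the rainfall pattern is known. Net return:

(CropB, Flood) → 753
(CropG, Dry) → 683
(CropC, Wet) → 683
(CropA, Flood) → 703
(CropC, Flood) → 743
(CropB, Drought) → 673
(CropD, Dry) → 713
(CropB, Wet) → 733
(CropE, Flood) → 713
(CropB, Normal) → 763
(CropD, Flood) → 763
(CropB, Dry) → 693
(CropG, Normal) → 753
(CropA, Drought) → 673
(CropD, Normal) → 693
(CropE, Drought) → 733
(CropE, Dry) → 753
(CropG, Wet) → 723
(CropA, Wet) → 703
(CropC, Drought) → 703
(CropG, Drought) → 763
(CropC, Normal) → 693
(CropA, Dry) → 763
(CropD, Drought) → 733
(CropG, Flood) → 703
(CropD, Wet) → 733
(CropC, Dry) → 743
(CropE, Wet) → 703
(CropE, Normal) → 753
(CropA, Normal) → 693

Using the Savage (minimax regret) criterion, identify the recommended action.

Column bests: Drought=763, Dry=763, Normal=763, Wet=733, Flood=763.
CropA regrets: 90, 0, 70, 30, 60 → max 90
CropB regrets: 90, 70, 0, 0, 10 → max 90
CropE regrets: 30, 10, 10, 30, 50 → max 50
CropD regrets: 30, 50, 70, 0, 0 → max 70
CropC regrets: 60, 20, 70, 50, 20 → max 70
CropG regrets: 0, 80, 10, 10, 60 → max 80
Smallest max regret = 50 → CropE.

CropE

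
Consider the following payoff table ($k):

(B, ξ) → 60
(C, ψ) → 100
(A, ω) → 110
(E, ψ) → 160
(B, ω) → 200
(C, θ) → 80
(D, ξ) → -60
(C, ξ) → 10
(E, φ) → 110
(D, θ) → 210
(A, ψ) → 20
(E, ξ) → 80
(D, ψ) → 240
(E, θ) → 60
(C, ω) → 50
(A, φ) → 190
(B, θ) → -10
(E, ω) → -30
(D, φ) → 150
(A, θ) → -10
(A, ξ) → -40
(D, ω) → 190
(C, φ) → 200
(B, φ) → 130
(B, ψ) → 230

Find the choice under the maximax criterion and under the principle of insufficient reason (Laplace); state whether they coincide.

Row maxima: A=190, B=230, C=200, D=240, E=160
Best best-case = 240 → D.
Row averages: A=54, B=122, C=88, D=146, E=76
Highest average = 146 → D.

maximax → D; laplace → D (agree)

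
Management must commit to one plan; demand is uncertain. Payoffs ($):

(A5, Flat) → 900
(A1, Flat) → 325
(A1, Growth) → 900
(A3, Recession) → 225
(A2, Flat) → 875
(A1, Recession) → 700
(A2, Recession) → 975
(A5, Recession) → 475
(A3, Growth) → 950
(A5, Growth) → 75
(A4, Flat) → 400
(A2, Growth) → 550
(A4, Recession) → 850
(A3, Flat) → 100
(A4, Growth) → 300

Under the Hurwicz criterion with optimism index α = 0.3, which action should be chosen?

A1: 0.3·900 + 0.7·325 = 497.5
A2: 0.3·975 + 0.7·550 = 677.5
A3: 0.3·950 + 0.7·100 = 355
A4: 0.3·850 + 0.7·300 = 465
A5: 0.3·900 + 0.7·75 = 322.5
Highest Hurwicz score = 677.5 → A2.

A2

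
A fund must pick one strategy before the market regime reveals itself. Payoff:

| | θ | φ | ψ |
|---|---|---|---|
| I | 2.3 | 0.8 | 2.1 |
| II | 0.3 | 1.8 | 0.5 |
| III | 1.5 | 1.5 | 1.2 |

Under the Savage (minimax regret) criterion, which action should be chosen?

Column bests: θ=2.3, φ=1.8, ψ=2.1.
I regrets: 0.0, 1.0, 0.0 → max 1.0
II regrets: 2.0, 0.0, 1.6 → max 2.0
III regrets: 0.8, 0.3, 0.9 → max 0.9
Smallest max regret = 0.9 → III.

III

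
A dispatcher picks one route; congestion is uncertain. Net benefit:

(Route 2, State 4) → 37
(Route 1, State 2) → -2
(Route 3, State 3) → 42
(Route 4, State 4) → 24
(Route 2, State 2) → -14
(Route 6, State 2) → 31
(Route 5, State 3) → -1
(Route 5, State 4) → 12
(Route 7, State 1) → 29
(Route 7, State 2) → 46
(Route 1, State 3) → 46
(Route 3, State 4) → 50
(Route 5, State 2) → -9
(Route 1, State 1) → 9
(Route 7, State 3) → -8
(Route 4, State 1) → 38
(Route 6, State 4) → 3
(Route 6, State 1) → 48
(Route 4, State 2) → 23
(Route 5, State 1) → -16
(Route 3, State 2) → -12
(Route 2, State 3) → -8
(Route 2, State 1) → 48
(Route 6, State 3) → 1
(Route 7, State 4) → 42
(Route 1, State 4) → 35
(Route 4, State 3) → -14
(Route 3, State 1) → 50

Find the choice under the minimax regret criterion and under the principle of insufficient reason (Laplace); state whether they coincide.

Column bests: State 1=50, State 2=46, State 3=46, State 4=50.
Route 1 regrets: 41, 48, 0, 15 → max 48
Route 2 regrets: 2, 60, 54, 13 → max 60
Route 3 regrets: 0, 58, 4, 0 → max 58
Route 4 regrets: 12, 23, 60, 26 → max 60
Route 5 regrets: 66, 55, 47, 38 → max 66
Route 6 regrets: 2, 15, 45, 47 → max 47
Route 7 regrets: 21, 0, 54, 8 → max 54
Smallest max regret = 47 → Route 6.
Row averages: Route 1=22, Route 2=15.75, Route 3=32.5, Route 4=17.75, Route 5=-3.5, Route 6=20.75, Route 7=27.25
Highest average = 32.5 → Route 3.

minimax regret → Route 6; laplace → Route 3 (disagree)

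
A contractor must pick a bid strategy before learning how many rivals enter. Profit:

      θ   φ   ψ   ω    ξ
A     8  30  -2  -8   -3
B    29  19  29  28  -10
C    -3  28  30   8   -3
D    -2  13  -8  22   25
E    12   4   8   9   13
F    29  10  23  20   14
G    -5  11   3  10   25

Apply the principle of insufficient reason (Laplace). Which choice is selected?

F

Row averages: A=5, B=19, C=12, D=10, E=9.2, F=19.2, G=8.8
Highest average = 19.2 → F.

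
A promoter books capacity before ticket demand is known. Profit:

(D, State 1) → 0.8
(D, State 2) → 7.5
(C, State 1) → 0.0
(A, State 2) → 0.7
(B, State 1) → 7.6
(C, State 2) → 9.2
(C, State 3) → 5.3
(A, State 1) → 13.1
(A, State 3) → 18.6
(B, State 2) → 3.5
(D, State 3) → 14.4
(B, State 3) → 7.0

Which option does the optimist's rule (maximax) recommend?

Row maxima: A=18.6, B=7.6, C=9.2, D=14.4
Best best-case = 18.6 → A.

A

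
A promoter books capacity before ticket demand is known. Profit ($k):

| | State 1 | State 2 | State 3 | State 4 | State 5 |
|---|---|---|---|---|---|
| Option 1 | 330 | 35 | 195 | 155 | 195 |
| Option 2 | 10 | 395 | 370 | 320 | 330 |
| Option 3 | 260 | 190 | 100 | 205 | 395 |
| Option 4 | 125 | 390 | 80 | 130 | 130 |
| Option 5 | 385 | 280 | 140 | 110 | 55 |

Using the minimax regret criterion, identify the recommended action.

Option 3

Column bests: State 1=385, State 2=395, State 3=370, State 4=320, State 5=395.
Option 1 regrets: 55, 360, 175, 165, 200 → max 360
Option 2 regrets: 375, 0, 0, 0, 65 → max 375
Option 3 regrets: 125, 205, 270, 115, 0 → max 270
Option 4 regrets: 260, 5, 290, 190, 265 → max 290
Option 5 regrets: 0, 115, 230, 210, 340 → max 340
Smallest max regret = 270 → Option 3.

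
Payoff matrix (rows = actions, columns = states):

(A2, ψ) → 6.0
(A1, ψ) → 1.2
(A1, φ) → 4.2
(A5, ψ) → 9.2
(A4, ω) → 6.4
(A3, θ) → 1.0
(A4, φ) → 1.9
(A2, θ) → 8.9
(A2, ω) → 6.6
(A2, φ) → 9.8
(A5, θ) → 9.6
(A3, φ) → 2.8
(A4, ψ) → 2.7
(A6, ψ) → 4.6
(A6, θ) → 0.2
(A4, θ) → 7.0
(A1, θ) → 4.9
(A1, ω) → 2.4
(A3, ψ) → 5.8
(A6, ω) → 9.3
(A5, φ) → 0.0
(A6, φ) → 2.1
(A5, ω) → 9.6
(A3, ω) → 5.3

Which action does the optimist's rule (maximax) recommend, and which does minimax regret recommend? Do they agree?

Row maxima: A1=4.9, A2=9.8, A3=5.8, A4=7.0, A5=9.6, A6=9.3
Best best-case = 9.8 → A2.
Column bests: θ=9.6, φ=9.8, ψ=9.2, ω=9.6.
A1 regrets: 4.7, 5.6, 8.0, 7.2 → max 8.0
A2 regrets: 0.7, 0.0, 3.2, 3.0 → max 3.2
A3 regrets: 8.6, 7.0, 3.4, 4.3 → max 8.6
A4 regrets: 2.6, 7.9, 6.5, 3.2 → max 7.9
A5 regrets: 0.0, 9.8, 0.0, 0.0 → max 9.8
A6 regrets: 9.4, 7.7, 4.6, 0.3 → max 9.4
Smallest max regret = 3.2 → A2.

maximax → A2; minimax regret → A2 (agree)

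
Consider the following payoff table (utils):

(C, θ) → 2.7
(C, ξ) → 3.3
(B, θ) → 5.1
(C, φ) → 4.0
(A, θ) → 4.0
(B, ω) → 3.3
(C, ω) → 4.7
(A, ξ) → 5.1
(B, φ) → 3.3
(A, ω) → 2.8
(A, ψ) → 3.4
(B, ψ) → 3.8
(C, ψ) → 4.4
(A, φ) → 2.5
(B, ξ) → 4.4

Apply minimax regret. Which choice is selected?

Column bests: θ=5.1, φ=4.0, ψ=4.4, ω=4.7, ξ=5.1.
A regrets: 1.1, 1.5, 1.0, 1.9, 0.0 → max 1.9
B regrets: 0.0, 0.7, 0.6, 1.4, 0.7 → max 1.4
C regrets: 2.4, 0.0, 0.0, 0.0, 1.8 → max 2.4
Smallest max regret = 1.4 → B.

B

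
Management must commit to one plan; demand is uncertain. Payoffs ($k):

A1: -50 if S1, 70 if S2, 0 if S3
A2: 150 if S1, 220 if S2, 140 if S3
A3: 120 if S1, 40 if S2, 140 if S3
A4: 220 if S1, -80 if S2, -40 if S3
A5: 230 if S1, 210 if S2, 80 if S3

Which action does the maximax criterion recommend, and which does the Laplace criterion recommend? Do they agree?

Row maxima: A1=70, A2=220, A3=140, A4=220, A5=230
Best best-case = 230 → A5.
Row averages: A1=20/3, A2=170, A3=100, A4=100/3, A5=520/3
Highest average = 520/3 → A5.

maximax → A5; laplace → A5 (agree)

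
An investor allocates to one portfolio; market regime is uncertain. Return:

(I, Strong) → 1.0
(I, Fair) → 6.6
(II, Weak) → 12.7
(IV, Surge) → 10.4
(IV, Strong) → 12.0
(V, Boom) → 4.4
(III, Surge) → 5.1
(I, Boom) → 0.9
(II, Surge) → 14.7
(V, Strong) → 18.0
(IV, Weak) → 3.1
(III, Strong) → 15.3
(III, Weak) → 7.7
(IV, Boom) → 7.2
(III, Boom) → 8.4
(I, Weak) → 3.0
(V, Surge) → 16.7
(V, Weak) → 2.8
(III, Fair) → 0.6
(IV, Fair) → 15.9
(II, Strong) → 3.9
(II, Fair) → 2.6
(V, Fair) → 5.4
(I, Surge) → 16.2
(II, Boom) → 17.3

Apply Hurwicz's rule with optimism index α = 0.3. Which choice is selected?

V

I: 0.3·16.2 + 0.7·0.9 = 5.49
II: 0.3·17.3 + 0.7·2.6 = 7.01
III: 0.3·15.3 + 0.7·0.6 = 5.01
IV: 0.3·15.9 + 0.7·3.1 = 6.94
V: 0.3·18.0 + 0.7·2.8 = 7.36
Highest Hurwicz score = 7.36 → V.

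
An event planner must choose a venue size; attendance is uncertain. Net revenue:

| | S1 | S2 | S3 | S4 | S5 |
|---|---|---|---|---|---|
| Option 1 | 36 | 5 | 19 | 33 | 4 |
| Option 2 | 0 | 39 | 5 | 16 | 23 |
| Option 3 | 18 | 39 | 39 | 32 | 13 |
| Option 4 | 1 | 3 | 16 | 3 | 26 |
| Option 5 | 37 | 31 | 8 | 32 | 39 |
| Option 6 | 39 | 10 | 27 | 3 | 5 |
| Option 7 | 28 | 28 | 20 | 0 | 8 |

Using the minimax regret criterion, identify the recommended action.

Option 3

Column bests: S1=39, S2=39, S3=39, S4=33, S5=39.
Option 1 regrets: 3, 34, 20, 0, 35 → max 35
Option 2 regrets: 39, 0, 34, 17, 16 → max 39
Option 3 regrets: 21, 0, 0, 1, 26 → max 26
Option 4 regrets: 38, 36, 23, 30, 13 → max 38
Option 5 regrets: 2, 8, 31, 1, 0 → max 31
Option 6 regrets: 0, 29, 12, 30, 34 → max 34
Option 7 regrets: 11, 11, 19, 33, 31 → max 33
Smallest max regret = 26 → Option 3.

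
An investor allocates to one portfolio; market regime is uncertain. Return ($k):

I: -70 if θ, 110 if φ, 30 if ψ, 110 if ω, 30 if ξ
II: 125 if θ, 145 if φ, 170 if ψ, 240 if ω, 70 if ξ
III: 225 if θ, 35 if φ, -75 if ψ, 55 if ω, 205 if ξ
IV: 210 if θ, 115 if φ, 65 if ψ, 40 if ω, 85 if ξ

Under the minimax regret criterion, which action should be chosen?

II

Column bests: θ=225, φ=145, ψ=170, ω=240, ξ=205.
I regrets: 295, 35, 140, 130, 175 → max 295
II regrets: 100, 0, 0, 0, 135 → max 135
III regrets: 0, 110, 245, 185, 0 → max 245
IV regrets: 15, 30, 105, 200, 120 → max 200
Smallest max regret = 135 → II.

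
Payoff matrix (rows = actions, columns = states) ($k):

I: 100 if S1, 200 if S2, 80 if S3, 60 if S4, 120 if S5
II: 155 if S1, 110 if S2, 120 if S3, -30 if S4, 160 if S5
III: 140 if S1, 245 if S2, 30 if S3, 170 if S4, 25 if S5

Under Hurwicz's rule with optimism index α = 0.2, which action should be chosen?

I

I: 0.2·200 + 0.8·60 = 88
II: 0.2·160 + 0.8·(-30) = 8
III: 0.2·245 + 0.8·25 = 69
Highest Hurwicz score = 88 → I.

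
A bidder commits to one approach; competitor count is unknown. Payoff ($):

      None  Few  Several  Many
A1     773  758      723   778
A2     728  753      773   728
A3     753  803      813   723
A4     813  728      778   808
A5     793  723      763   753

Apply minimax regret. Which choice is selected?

A4

Column bests: None=813, Few=803, Several=813, Many=808.
A1 regrets: 40, 45, 90, 30 → max 90
A2 regrets: 85, 50, 40, 80 → max 85
A3 regrets: 60, 0, 0, 85 → max 85
A4 regrets: 0, 75, 35, 0 → max 75
A5 regrets: 20, 80, 50, 55 → max 80
Smallest max regret = 75 → A4.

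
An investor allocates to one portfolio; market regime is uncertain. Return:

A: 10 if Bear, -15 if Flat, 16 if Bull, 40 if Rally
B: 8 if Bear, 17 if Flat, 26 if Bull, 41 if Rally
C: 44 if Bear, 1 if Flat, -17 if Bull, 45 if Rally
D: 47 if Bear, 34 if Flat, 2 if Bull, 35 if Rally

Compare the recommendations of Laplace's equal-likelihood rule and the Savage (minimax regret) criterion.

Row averages: A=12.75, B=23, C=18.25, D=29.5
Highest average = 29.5 → D.
Column bests: Bear=47, Flat=34, Bull=26, Rally=45.
A regrets: 37, 49, 10, 5 → max 49
B regrets: 39, 17, 0, 4 → max 39
C regrets: 3, 33, 43, 0 → max 43
D regrets: 0, 0, 24, 10 → max 24
Smallest max regret = 24 → D.

laplace → D; minimax regret → D (agree)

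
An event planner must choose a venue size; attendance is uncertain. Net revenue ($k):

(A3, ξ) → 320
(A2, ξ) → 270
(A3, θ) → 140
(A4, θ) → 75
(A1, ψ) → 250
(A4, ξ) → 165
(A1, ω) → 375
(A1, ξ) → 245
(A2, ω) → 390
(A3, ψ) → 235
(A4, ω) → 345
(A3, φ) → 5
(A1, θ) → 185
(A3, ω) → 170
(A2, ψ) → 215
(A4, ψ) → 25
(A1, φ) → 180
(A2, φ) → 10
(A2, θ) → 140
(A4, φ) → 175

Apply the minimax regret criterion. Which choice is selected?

Column bests: θ=185, φ=180, ψ=250, ω=390, ξ=320.
A1 regrets: 0, 0, 0, 15, 75 → max 75
A2 regrets: 45, 170, 35, 0, 50 → max 170
A3 regrets: 45, 175, 15, 220, 0 → max 220
A4 regrets: 110, 5, 225, 45, 155 → max 225
Smallest max regret = 75 → A1.

A1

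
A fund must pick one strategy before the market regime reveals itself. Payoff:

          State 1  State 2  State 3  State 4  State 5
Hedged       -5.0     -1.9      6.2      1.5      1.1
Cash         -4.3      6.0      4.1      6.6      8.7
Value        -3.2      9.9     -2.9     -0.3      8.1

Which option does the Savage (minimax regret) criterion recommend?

Column bests: State 1=-3.2, State 2=9.9, State 3=6.2, State 4=6.6, State 5=8.7.
Hedged regrets: 1.8, 11.8, 0.0, 5.1, 7.6 → max 11.8
Cash regrets: 1.1, 3.9, 2.1, 0.0, 0.0 → max 3.9
Value regrets: 0.0, 0.0, 9.1, 6.9, 0.6 → max 9.1
Smallest max regret = 3.9 → Cash.

Cash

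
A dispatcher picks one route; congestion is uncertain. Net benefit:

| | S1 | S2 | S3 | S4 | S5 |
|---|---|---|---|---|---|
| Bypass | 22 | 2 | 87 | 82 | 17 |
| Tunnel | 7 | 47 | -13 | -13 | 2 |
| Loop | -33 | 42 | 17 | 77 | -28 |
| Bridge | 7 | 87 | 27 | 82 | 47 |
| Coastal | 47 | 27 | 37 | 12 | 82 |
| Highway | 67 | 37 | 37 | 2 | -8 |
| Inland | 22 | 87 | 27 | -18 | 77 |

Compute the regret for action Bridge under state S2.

Best payoff under S2 is 87.
Regret = 87 − 87 = 0.

0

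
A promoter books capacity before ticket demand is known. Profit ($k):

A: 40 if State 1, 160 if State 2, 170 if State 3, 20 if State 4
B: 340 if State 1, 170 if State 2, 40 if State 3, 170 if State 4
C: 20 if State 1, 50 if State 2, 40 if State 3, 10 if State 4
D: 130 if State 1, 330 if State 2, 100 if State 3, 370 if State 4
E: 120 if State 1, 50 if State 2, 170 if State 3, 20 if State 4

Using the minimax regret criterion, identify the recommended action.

Column bests: State 1=340, State 2=330, State 3=170, State 4=370.
A regrets: 300, 170, 0, 350 → max 350
B regrets: 0, 160, 130, 200 → max 200
C regrets: 320, 280, 130, 360 → max 360
D regrets: 210, 0, 70, 0 → max 210
E regrets: 220, 280, 0, 350 → max 350
Smallest max regret = 200 → B.

B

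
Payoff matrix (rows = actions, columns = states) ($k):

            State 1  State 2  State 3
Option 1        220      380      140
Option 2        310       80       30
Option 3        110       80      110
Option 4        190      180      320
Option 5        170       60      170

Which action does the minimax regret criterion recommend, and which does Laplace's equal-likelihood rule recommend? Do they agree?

minimax regret → Option 1; laplace → Option 1 (agree)

Column bests: State 1=310, State 2=380, State 3=320.
Option 1 regrets: 90, 0, 180 → max 180
Option 2 regrets: 0, 300, 290 → max 300
Option 3 regrets: 200, 300, 210 → max 300
Option 4 regrets: 120, 200, 0 → max 200
Option 5 regrets: 140, 320, 150 → max 320
Smallest max regret = 180 → Option 1.
Row averages: Option 1=740/3, Option 2=140, Option 3=100, Option 4=230, Option 5=400/3
Highest average = 740/3 → Option 1.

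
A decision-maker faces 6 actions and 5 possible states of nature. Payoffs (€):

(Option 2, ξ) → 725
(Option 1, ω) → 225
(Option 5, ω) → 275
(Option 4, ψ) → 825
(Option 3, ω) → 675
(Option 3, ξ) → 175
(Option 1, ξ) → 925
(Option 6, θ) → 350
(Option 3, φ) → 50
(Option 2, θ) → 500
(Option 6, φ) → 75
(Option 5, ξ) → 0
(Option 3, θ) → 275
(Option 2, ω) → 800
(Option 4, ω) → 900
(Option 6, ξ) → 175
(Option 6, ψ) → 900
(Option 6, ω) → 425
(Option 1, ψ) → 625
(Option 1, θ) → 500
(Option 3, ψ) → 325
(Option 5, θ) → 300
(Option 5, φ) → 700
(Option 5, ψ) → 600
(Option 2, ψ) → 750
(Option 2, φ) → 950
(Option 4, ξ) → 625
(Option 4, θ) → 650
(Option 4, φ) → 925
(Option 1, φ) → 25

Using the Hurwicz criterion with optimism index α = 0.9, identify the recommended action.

Option 1: 0.9·925 + 0.1·25 = 835
Option 2: 0.9·950 + 0.1·500 = 905
Option 3: 0.9·675 + 0.1·50 = 612.5
Option 4: 0.9·925 + 0.1·625 = 895
Option 5: 0.9·700 + 0.1·0 = 630
Option 6: 0.9·900 + 0.1·75 = 817.5
Highest Hurwicz score = 905 → Option 2.

Option 2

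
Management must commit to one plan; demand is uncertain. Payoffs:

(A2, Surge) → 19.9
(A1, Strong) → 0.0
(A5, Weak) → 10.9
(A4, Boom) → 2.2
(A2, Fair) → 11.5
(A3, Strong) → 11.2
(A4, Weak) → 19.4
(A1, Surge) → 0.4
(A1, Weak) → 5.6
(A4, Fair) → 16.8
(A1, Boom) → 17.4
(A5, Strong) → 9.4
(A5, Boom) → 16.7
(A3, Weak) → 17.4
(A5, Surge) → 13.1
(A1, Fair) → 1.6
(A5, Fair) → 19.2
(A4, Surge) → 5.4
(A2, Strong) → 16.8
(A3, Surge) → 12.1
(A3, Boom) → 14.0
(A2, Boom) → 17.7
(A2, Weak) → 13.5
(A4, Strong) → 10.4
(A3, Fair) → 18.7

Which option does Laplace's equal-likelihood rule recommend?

A2

Row averages: A1=5, A2=15.88, A3=14.68, A4=10.84, A5=13.86
Highest average = 15.88 → A2.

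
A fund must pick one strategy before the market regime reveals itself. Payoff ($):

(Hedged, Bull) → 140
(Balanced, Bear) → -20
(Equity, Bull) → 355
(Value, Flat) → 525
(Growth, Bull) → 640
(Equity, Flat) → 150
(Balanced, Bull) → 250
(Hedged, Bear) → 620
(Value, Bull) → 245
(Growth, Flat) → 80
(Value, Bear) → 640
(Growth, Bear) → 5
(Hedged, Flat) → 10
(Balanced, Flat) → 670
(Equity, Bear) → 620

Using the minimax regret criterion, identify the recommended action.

Value

Column bests: Bear=640, Flat=670, Bull=640.
Value regrets: 0, 145, 395 → max 395
Hedged regrets: 20, 660, 500 → max 660
Balanced regrets: 660, 0, 390 → max 660
Equity regrets: 20, 520, 285 → max 520
Growth regrets: 635, 590, 0 → max 635
Smallest max regret = 395 → Value.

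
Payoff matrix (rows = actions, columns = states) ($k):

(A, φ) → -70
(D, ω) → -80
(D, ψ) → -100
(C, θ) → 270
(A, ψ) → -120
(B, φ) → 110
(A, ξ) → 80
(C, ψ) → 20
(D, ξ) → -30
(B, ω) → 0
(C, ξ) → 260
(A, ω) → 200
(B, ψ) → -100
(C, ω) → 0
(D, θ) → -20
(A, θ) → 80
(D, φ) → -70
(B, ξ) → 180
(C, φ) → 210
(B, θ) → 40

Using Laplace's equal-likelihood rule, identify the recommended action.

Row averages: A=34, B=46, C=152, D=-60
Highest average = 152 → C.

C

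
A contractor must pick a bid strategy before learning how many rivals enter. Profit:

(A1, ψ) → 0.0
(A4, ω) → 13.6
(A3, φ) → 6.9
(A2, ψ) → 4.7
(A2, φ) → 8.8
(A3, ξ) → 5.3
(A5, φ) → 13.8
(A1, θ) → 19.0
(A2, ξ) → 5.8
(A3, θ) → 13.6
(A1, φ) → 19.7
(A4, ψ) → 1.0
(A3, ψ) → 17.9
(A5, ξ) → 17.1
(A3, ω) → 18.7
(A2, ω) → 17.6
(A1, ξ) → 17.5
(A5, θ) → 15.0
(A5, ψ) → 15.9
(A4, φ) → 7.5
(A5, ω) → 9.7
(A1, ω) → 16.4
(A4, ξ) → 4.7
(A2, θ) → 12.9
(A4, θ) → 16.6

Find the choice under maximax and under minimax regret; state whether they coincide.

maximax → A1; minimax regret → A5 (disagree)

Row maxima: A1=19.7, A2=17.6, A3=18.7, A4=16.6, A5=17.1
Best best-case = 19.7 → A1.
Column bests: θ=19.0, φ=19.7, ψ=17.9, ω=18.7, ξ=17.5.
A1 regrets: 0.0, 0.0, 17.9, 2.3, 0.0 → max 17.9
A2 regrets: 6.1, 10.9, 13.2, 1.1, 11.7 → max 13.2
A3 regrets: 5.4, 12.8, 0.0, 0.0, 12.2 → max 12.8
A4 regrets: 2.4, 12.2, 16.9, 5.1, 12.8 → max 16.9
A5 regrets: 4.0, 5.9, 2.0, 9.0, 0.4 → max 9.0
Smallest max regret = 9.0 → A5.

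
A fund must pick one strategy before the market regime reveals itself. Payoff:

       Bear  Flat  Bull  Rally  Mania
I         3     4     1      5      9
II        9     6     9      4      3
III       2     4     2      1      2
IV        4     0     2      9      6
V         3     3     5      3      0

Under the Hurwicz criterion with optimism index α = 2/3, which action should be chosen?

I: 2/3·9 + 1/3·1 = 19/3
II: 2/3·9 + 1/3·3 = 7
III: 2/3·4 + 1/3·1 = 3
IV: 2/3·9 + 1/3·0 = 6
V: 2/3·5 + 1/3·0 = 10/3
Highest Hurwicz score = 7 → II.

II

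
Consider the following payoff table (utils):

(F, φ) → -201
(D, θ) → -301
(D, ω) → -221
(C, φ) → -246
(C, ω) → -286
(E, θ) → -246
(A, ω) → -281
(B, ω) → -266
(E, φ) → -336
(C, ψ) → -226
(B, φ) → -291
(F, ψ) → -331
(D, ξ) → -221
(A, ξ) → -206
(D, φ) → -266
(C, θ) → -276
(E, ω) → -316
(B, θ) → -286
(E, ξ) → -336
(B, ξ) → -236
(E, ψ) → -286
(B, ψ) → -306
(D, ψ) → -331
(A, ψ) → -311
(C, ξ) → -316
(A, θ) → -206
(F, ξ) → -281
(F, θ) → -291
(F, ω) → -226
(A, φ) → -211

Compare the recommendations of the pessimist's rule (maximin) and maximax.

maximin → B; maximax → F (disagree)

Row minima: A=-311, B=-306, C=-316, D=-331, E=-336, F=-331
Best worst-case = -306 → B.
Row maxima: A=-206, B=-236, C=-226, D=-221, E=-246, F=-201
Best best-case = -201 → F.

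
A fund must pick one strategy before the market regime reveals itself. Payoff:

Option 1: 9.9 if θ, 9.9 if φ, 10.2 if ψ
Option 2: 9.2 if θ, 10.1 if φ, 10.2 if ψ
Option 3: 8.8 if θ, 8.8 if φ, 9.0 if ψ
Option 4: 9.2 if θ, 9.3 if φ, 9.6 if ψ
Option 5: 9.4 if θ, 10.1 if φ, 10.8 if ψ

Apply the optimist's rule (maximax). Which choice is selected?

Option 5

Row maxima: Option 1=10.2, Option 2=10.2, Option 3=9.0, Option 4=9.6, Option 5=10.8
Best best-case = 10.8 → Option 5.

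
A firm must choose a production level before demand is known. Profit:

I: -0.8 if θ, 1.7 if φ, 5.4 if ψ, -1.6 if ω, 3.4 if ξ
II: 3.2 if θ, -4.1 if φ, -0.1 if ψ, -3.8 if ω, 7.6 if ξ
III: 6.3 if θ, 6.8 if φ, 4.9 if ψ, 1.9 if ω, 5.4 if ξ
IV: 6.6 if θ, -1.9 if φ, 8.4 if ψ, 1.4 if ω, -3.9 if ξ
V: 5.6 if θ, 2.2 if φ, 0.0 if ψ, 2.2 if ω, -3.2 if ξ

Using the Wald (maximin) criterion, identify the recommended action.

Row minima: I=-1.6, II=-4.1, III=1.9, IV=-3.9, V=-3.2
Best worst-case = 1.9 → III.

III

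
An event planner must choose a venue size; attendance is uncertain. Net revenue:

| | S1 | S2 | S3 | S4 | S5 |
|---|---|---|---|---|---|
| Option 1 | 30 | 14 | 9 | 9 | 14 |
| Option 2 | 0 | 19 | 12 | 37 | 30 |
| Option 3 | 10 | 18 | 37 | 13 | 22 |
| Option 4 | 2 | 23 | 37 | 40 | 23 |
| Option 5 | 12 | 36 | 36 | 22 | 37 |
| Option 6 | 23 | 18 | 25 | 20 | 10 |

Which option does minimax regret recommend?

Option 5

Column bests: S1=30, S2=36, S3=37, S4=40, S5=37.
Option 1 regrets: 0, 22, 28, 31, 23 → max 31
Option 2 regrets: 30, 17, 25, 3, 7 → max 30
Option 3 regrets: 20, 18, 0, 27, 15 → max 27
Option 4 regrets: 28, 13, 0, 0, 14 → max 28
Option 5 regrets: 18, 0, 1, 18, 0 → max 18
Option 6 regrets: 7, 18, 12, 20, 27 → max 27
Smallest max regret = 18 → Option 5.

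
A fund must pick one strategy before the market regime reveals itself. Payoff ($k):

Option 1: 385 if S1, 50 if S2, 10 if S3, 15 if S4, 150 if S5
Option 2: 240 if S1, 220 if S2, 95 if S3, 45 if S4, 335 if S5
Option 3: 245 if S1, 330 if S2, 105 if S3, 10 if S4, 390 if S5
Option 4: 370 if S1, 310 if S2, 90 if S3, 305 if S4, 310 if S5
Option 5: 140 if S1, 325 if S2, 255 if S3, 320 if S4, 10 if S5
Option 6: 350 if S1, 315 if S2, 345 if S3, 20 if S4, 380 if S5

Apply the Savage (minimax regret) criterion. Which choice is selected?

Column bests: S1=385, S2=330, S3=345, S4=320, S5=390.
Option 1 regrets: 0, 280, 335, 305, 240 → max 335
Option 2 regrets: 145, 110, 250, 275, 55 → max 275
Option 3 regrets: 140, 0, 240, 310, 0 → max 310
Option 4 regrets: 15, 20, 255, 15, 80 → max 255
Option 5 regrets: 245, 5, 90, 0, 380 → max 380
Option 6 regrets: 35, 15, 0, 300, 10 → max 300
Smallest max regret = 255 → Option 4.

Option 4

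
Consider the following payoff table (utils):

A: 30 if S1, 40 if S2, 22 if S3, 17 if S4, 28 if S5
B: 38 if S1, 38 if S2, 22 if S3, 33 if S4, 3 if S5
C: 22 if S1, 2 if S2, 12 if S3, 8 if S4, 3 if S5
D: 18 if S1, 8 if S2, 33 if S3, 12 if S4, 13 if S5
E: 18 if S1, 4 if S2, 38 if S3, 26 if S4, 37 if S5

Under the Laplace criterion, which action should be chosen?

Row averages: A=27.4, B=26.8, C=9.4, D=16.8, E=24.6
Highest average = 27.4 → A.

A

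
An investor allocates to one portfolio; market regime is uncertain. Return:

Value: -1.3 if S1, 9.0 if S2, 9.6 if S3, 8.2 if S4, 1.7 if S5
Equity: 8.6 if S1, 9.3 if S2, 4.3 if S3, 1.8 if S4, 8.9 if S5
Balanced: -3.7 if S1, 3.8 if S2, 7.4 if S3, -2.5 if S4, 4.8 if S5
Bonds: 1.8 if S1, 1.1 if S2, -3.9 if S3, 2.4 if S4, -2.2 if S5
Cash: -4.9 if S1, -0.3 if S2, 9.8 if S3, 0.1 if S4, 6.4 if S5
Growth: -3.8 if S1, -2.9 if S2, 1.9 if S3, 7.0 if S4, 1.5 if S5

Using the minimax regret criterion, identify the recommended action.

Equity

Column bests: S1=8.6, S2=9.3, S3=9.8, S4=8.2, S5=8.9.
Value regrets: 9.9, 0.3, 0.2, 0.0, 7.2 → max 9.9
Equity regrets: 0.0, 0.0, 5.5, 6.4, 0.0 → max 6.4
Balanced regrets: 12.3, 5.5, 2.4, 10.7, 4.1 → max 12.3
Bonds regrets: 6.8, 8.2, 13.7, 5.8, 11.1 → max 13.7
Cash regrets: 13.5, 9.6, 0.0, 8.1, 2.5 → max 13.5
Growth regrets: 12.4, 12.2, 7.9, 1.2, 7.4 → max 12.4
Smallest max regret = 6.4 → Equity.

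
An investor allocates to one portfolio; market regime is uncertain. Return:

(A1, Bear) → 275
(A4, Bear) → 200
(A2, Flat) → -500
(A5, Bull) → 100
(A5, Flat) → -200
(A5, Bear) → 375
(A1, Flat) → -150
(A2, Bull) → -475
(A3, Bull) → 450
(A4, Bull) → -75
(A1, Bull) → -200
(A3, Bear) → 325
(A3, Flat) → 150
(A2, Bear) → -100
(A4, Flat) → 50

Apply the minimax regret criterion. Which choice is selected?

Column bests: Bear=375, Flat=150, Bull=450.
A1 regrets: 100, 300, 650 → max 650
A2 regrets: 475, 650, 925 → max 925
A3 regrets: 50, 0, 0 → max 50
A4 regrets: 175, 100, 525 → max 525
A5 regrets: 0, 350, 350 → max 350
Smallest max regret = 50 → A3.

A3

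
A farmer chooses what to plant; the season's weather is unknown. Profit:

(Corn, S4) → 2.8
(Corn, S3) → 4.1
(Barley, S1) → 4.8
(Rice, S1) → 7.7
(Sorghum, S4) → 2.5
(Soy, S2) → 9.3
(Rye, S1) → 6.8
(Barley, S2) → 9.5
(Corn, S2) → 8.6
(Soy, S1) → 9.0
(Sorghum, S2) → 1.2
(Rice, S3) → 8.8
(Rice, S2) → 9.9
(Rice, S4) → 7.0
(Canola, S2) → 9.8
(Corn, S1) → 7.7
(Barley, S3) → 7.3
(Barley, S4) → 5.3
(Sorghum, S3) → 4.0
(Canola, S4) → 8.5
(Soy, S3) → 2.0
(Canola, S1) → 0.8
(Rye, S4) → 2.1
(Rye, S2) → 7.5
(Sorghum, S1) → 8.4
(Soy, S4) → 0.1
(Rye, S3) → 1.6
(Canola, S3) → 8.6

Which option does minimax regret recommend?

Column bests: S1=9.0, S2=9.9, S3=8.8, S4=8.5.
Corn regrets: 1.3, 1.3, 4.7, 5.7 → max 5.7
Soy regrets: 0.0, 0.6, 6.8, 8.4 → max 8.4
Canola regrets: 8.2, 0.1, 0.2, 0.0 → max 8.2
Sorghum regrets: 0.6, 8.7, 4.8, 6.0 → max 8.7
Barley regrets: 4.2, 0.4, 1.5, 3.2 → max 4.2
Rice regrets: 1.3, 0.0, 0.0, 1.5 → max 1.5
Rye regrets: 2.2, 2.4, 7.2, 6.4 → max 7.2
Smallest max regret = 1.5 → Rice.

Rice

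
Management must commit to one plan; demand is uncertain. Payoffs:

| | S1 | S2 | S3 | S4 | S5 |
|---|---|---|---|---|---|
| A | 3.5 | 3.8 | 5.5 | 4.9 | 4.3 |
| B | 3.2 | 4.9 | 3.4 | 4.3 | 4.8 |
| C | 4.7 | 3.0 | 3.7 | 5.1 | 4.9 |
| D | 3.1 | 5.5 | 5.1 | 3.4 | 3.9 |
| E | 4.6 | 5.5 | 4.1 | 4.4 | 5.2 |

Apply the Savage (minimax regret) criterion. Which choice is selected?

Column bests: S1=4.7, S2=5.5, S3=5.5, S4=5.1, S5=5.2.
A regrets: 1.2, 1.7, 0.0, 0.2, 0.9 → max 1.7
B regrets: 1.5, 0.6, 2.1, 0.8, 0.4 → max 2.1
C regrets: 0.0, 2.5, 1.8, 0.0, 0.3 → max 2.5
D regrets: 1.6, 0.0, 0.4, 1.7, 1.3 → max 1.7
E regrets: 0.1, 0.0, 1.4, 0.7, 0.0 → max 1.4
Smallest max regret = 1.4 → E.

E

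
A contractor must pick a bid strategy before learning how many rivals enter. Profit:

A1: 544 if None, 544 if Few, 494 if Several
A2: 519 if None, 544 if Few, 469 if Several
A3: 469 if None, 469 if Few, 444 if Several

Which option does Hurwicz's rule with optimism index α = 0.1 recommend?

A1: 0.1·544 + 0.9·494 = 499
A2: 0.1·544 + 0.9·469 = 476.5
A3: 0.1·469 + 0.9·444 = 446.5
Highest Hurwicz score = 499 → A1.

A1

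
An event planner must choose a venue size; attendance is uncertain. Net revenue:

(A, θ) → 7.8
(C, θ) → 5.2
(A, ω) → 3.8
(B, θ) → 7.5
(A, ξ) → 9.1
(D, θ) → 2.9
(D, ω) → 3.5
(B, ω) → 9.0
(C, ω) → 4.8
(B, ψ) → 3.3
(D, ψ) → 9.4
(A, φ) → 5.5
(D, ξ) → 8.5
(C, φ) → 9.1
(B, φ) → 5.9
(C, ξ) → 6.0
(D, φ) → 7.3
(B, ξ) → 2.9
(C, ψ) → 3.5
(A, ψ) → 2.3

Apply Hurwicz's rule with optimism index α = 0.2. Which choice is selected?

A: 0.2·9.1 + 0.8·2.3 = 3.66
B: 0.2·9.0 + 0.8·2.9 = 4.12
C: 0.2·9.1 + 0.8·3.5 = 4.62
D: 0.2·9.4 + 0.8·2.9 = 4.2
Highest Hurwicz score = 4.62 → C.

C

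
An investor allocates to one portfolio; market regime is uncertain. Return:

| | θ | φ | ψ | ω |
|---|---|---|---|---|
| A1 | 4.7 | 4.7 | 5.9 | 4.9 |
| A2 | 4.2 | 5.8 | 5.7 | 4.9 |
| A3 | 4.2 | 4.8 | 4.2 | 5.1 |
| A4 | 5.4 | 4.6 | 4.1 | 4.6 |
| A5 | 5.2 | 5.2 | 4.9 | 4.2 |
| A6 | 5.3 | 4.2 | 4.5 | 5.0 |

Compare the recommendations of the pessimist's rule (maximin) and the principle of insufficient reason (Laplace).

Row minima: A1=4.7, A2=4.2, A3=4.2, A4=4.1, A5=4.2, A6=4.2
Best worst-case = 4.7 → A1.
Row averages: A1=5.05, A2=5.15, A3=4.575, A4=4.675, A5=4.875, A6=4.75
Highest average = 5.15 → A2.

maximin → A1; laplace → A2 (disagree)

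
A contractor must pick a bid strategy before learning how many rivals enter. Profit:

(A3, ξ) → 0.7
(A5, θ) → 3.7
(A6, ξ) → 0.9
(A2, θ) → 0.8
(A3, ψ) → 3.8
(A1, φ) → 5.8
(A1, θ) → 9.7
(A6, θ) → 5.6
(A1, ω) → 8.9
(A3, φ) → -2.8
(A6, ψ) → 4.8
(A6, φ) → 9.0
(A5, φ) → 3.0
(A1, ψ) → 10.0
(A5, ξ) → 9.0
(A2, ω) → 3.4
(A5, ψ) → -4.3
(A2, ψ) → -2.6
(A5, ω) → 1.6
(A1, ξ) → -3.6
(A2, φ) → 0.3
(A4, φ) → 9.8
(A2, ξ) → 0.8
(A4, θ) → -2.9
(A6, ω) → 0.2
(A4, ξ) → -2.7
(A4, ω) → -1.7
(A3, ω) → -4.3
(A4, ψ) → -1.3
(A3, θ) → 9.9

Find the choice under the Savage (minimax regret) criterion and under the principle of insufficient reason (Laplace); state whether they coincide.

minimax regret → A6; laplace → A1 (disagree)

Column bests: θ=9.9, φ=9.8, ψ=10.0, ω=8.9, ξ=9.0.
A1 regrets: 0.2, 4.0, 0.0, 0.0, 12.6 → max 12.6
A2 regrets: 9.1, 9.5, 12.6, 5.5, 8.2 → max 12.6
A3 regrets: 0.0, 12.6, 6.2, 13.2, 8.3 → max 13.2
A4 regrets: 12.8, 0.0, 11.3, 10.6, 11.7 → max 12.8
A5 regrets: 6.2, 6.8, 14.3, 7.3, 0.0 → max 14.3
A6 regrets: 4.3, 0.8, 5.2, 8.7, 8.1 → max 8.7
Smallest max regret = 8.7 → A6.
Row averages: A1=6.16, A2=0.54, A3=1.46, A4=0.24, A5=2.6, A6=4.1
Highest average = 6.16 → A1.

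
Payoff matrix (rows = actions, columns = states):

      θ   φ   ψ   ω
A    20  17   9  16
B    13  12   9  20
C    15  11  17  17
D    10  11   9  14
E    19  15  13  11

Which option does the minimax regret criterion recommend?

Column bests: θ=20, φ=17, ψ=17, ω=20.
A regrets: 0, 0, 8, 4 → max 8
B regrets: 7, 5, 8, 0 → max 8
C regrets: 5, 6, 0, 3 → max 6
D regrets: 10, 6, 8, 6 → max 10
E regrets: 1, 2, 4, 9 → max 9
Smallest max regret = 6 → C.

C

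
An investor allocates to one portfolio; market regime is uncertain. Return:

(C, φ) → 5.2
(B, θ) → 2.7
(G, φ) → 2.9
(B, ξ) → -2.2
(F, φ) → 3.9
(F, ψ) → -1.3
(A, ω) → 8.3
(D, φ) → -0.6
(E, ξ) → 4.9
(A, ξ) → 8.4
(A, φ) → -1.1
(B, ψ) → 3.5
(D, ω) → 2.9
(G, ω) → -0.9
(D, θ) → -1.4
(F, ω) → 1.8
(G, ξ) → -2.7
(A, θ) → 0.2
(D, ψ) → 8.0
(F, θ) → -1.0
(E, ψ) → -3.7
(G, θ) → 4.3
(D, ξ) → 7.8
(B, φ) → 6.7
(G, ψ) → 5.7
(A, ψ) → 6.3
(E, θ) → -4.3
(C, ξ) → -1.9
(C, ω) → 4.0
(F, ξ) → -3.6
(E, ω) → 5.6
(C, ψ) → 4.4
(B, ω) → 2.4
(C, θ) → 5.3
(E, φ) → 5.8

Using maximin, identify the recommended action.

A

Row minima: A=-1.1, B=-2.2, C=-1.9, D=-1.4, E=-4.3, F=-3.6, G=-2.7
Best worst-case = -1.1 → A.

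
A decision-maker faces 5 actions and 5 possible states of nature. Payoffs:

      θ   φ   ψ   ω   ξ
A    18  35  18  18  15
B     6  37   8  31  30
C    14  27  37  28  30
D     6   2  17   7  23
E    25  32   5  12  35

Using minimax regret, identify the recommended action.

Column bests: θ=25, φ=37, ψ=37, ω=31, ξ=35.
A regrets: 7, 2, 19, 13, 20 → max 20
B regrets: 19, 0, 29, 0, 5 → max 29
C regrets: 11, 10, 0, 3, 5 → max 11
D regrets: 19, 35, 20, 24, 12 → max 35
E regrets: 0, 5, 32, 19, 0 → max 32
Smallest max regret = 11 → C.

C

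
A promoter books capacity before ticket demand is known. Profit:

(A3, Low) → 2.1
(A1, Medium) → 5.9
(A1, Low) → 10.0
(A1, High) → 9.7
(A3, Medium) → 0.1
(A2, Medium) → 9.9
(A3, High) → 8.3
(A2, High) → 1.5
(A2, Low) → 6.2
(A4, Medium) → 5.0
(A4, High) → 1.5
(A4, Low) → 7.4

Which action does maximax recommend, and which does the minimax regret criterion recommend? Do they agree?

maximax → A1; minimax regret → A1 (agree)

Row maxima: A1=10.0, A2=9.9, A3=8.3, A4=7.4
Best best-case = 10.0 → A1.
Column bests: Low=10.0, Medium=9.9, High=9.7.
A1 regrets: 0.0, 4.0, 0.0 → max 4.0
A2 regrets: 3.8, 0.0, 8.2 → max 8.2
A3 regrets: 7.9, 9.8, 1.4 → max 9.8
A4 regrets: 2.6, 4.9, 8.2 → max 8.2
Smallest max regret = 4.0 → A1.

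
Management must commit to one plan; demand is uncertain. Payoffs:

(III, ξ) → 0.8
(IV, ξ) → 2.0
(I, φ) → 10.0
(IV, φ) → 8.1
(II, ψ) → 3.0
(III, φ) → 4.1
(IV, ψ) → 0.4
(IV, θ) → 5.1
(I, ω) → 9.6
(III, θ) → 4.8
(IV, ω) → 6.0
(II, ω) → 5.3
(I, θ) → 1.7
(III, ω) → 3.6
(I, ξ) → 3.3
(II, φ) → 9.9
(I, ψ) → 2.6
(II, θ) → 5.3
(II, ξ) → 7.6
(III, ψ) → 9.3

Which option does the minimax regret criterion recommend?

Column bests: θ=5.3, φ=10.0, ψ=9.3, ω=9.6, ξ=7.6.
I regrets: 3.6, 0.0, 6.7, 0.0, 4.3 → max 6.7
II regrets: 0.0, 0.1, 6.3, 4.3, 0.0 → max 6.3
III regrets: 0.5, 5.9, 0.0, 6.0, 6.8 → max 6.8
IV regrets: 0.2, 1.9, 8.9, 3.6, 5.6 → max 8.9
Smallest max regret = 6.3 → II.

II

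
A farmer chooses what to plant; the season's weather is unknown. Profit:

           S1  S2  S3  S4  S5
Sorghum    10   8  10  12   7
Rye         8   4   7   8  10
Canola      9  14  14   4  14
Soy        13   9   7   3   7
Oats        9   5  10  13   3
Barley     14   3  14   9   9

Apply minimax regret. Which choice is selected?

Column bests: S1=14, S2=14, S3=14, S4=13, S5=14.
Sorghum regrets: 4, 6, 4, 1, 7 → max 7
Rye regrets: 6, 10, 7, 5, 4 → max 10
Canola regrets: 5, 0, 0, 9, 0 → max 9
Soy regrets: 1, 5, 7, 10, 7 → max 10
Oats regrets: 5, 9, 4, 0, 11 → max 11
Barley regrets: 0, 11, 0, 4, 5 → max 11
Smallest max regret = 7 → Sorghum.

Sorghum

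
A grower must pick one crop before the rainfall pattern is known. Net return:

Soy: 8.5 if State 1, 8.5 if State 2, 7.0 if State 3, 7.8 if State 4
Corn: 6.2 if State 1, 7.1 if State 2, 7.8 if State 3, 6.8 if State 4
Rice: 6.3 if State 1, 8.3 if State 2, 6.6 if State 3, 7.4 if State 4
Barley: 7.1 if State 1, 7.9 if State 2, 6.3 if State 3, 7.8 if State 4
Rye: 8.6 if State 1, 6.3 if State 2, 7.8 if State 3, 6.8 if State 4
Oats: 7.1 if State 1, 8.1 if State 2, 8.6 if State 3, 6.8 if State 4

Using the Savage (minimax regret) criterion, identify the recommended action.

Column bests: State 1=8.6, State 2=8.5, State 3=8.6, State 4=7.8.
Soy regrets: 0.1, 0.0, 1.6, 0.0 → max 1.6
Corn regrets: 2.4, 1.4, 0.8, 1.0 → max 2.4
Rice regrets: 2.3, 0.2, 2.0, 0.4 → max 2.3
Barley regrets: 1.5, 0.6, 2.3, 0.0 → max 2.3
Rye regrets: 0.0, 2.2, 0.8, 1.0 → max 2.2
Oats regrets: 1.5, 0.4, 0.0, 1.0 → max 1.5
Smallest max regret = 1.5 → Oats.

Oats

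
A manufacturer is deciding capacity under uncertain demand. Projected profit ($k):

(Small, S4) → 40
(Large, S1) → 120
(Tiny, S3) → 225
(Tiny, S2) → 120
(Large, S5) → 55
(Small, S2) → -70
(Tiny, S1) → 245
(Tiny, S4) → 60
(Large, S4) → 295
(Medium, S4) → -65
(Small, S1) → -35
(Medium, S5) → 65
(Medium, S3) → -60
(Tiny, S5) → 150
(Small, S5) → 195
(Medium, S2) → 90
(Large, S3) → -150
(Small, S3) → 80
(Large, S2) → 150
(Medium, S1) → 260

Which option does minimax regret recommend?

Column bests: S1=260, S2=150, S3=225, S4=295, S5=195.
Tiny regrets: 15, 30, 0, 235, 45 → max 235
Small regrets: 295, 220, 145, 255, 0 → max 295
Medium regrets: 0, 60, 285, 360, 130 → max 360
Large regrets: 140, 0, 375, 0, 140 → max 375
Smallest max regret = 235 → Tiny.

Tiny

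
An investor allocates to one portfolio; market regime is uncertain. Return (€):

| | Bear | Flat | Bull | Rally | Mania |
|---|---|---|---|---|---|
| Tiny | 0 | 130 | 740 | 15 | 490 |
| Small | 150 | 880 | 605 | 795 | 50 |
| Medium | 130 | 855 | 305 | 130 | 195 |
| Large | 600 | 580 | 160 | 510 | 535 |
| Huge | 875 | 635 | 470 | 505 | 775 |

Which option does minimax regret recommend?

Column bests: Bear=875, Flat=880, Bull=740, Rally=795, Mania=775.
Tiny regrets: 875, 750, 0, 780, 285 → max 875
Small regrets: 725, 0, 135, 0, 725 → max 725
Medium regrets: 745, 25, 435, 665, 580 → max 745
Large regrets: 275, 300, 580, 285, 240 → max 580
Huge regrets: 0, 245, 270, 290, 0 → max 290
Smallest max regret = 290 → Huge.

Huge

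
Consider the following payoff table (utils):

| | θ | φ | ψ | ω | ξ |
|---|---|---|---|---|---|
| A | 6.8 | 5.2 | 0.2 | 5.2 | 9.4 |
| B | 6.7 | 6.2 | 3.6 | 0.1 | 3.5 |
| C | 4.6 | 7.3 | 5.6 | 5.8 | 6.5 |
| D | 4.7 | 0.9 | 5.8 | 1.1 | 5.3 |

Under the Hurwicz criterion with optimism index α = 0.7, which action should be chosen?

A: 0.7·9.4 + 0.3·0.2 = 6.64
B: 0.7·6.7 + 0.3·0.1 = 4.72
C: 0.7·7.3 + 0.3·4.6 = 6.49
D: 0.7·5.8 + 0.3·0.9 = 4.33
Highest Hurwicz score = 6.64 → A.

A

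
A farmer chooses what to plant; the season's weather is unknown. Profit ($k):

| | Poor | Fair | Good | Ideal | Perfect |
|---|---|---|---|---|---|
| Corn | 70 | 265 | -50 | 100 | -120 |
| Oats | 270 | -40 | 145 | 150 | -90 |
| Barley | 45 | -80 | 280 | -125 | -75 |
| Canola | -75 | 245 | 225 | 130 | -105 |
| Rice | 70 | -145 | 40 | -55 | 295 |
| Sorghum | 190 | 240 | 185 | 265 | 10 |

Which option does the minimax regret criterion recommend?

Sorghum

Column bests: Poor=270, Fair=265, Good=280, Ideal=265, Perfect=295.
Corn regrets: 200, 0, 330, 165, 415 → max 415
Oats regrets: 0, 305, 135, 115, 385 → max 385
Barley regrets: 225, 345, 0, 390, 370 → max 390
Canola regrets: 345, 20, 55, 135, 400 → max 400
Rice regrets: 200, 410, 240, 320, 0 → max 410
Sorghum regrets: 80, 25, 95, 0, 285 → max 285
Smallest max regret = 285 → Sorghum.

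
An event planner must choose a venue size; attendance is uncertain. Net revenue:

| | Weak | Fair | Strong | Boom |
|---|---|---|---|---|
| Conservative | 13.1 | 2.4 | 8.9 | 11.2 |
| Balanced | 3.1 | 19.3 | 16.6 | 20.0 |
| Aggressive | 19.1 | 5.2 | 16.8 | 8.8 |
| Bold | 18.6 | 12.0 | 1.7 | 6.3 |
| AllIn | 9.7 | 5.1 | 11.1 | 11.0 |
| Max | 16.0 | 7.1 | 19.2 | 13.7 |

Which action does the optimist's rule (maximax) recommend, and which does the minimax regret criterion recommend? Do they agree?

Row maxima: Conservative=13.1, Balanced=20.0, Aggressive=19.1, Bold=18.6, AllIn=11.1, Max=19.2
Best best-case = 20.0 → Balanced.
Column bests: Weak=19.1, Fair=19.3, Strong=19.2, Boom=20.0.
Conservative regrets: 6.0, 16.9, 10.3, 8.8 → max 16.9
Balanced regrets: 16.0, 0.0, 2.6, 0.0 → max 16.0
Aggressive regrets: 0.0, 14.1, 2.4, 11.2 → max 14.1
Bold regrets: 0.5, 7.3, 17.5, 13.7 → max 17.5
AllIn regrets: 9.4, 14.2, 8.1, 9.0 → max 14.2
Max regrets: 3.1, 12.2, 0.0, 6.3 → max 12.2
Smallest max regret = 12.2 → Max.

maximax → Balanced; minimax regret → Max (disagree)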